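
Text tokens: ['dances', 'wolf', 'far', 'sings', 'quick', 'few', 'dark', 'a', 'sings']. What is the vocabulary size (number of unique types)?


Listing all tokens and tracking unique types:
  Token 1: 'dances' -> NEW (unique so far: 1)
  Token 2: 'wolf' -> NEW (unique so far: 2)
  Token 3: 'far' -> NEW (unique so far: 3)
  Token 4: 'sings' -> NEW (unique so far: 4)
  Token 5: 'quick' -> NEW (unique so far: 5)
  Token 6: 'few' -> NEW (unique so far: 6)
  Token 7: 'dark' -> NEW (unique so far: 7)
  Token 8: 'a' -> NEW (unique so far: 8)
  Token 9: 'sings' -> duplicate (unique so far: 8)
Unique types: ('a', 'dances', 'dark', 'far', 'few', 'quick', 'sings', 'wolf')
Vocabulary size: 8

8


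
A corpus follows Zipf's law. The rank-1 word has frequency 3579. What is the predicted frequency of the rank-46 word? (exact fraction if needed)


Zipf's law: freq(rank) = f1 / rank
f1 = 3579, rank = 46
freq = 3579 / 46
GCD(3579, 46) = 1
Simplified: 3579/46

3579/46


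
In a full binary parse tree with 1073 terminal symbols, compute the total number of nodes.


Leaf nodes (terminals): 1073
Internal nodes = n - 1 = 1073 - 1 = 1072
Total = leaves + internal = 1073 + 1072 = 2145

2145


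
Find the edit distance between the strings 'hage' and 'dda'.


Building DP table for s1='hage' (len 4) and s2='dda' (len 3):
       d  d  a
    0  1  2  3
  h 1  1  2  3
  a 2  2  2  2
  g 3  3  3  3
  e 4  4  4  4
Edit distance = dp[4][3] = 4

4


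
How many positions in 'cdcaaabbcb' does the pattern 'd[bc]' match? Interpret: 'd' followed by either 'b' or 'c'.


Pattern: d[bc] means 'd' followed by either 'b' or 'c'.
Scanning 'cdcaaabbcb' position-by-position:
  Pos 0: window 'cd' -> no
  Pos 1: window 'dc' -> MATCH
  Pos 2: window 'ca' -> no
  Pos 3: window 'aa' -> no
  Pos 4: window 'aa' -> no
  Pos 5: window 'ab' -> no
  Pos 6: window 'bb' -> no
  Pos 7: window 'bc' -> no
  Pos 8: window 'cb' -> no
  Pos 9: window 'b' -> no
Total matches: 1

1


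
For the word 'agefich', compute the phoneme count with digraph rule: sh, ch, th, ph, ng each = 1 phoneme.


Parsing 'agefich' greedily, digraphs first:
  'a' -> vowel phoneme (phonemes so far: 1)
  'g' -> consonant phoneme (phonemes so far: 2)
  'e' -> vowel phoneme (phonemes so far: 3)
  'f' -> consonant phoneme (phonemes so far: 4)
  'i' -> vowel phoneme (phonemes so far: 5)
  'ch' -> digraph (1 consonant phoneme) (phonemes so far: 6)
Total phonemes: 6

6


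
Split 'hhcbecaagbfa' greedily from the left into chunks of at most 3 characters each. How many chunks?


'hhcbecaagbfa' has 12 characters.
Chunking with max size 3:
  Chunk 1: 'hhc' (positions 0-2)
  Chunk 2: 'bec' (positions 3-5)
  Chunk 3: 'aag' (positions 6-8)
  Chunk 4: 'bfa' (positions 9-11)
Total chunks: ceil(12 / 3) = 4

4


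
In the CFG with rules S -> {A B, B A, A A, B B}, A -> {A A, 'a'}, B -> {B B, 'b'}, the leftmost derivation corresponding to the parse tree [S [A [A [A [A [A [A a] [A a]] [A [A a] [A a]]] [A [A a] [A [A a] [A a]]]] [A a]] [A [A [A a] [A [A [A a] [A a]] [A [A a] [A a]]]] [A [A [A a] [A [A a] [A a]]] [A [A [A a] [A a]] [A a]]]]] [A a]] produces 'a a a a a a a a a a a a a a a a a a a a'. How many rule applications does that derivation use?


Every bracketed nonterminal node [X ...] in the tree is produced by exactly one rule application.
Reading the tree off as a leftmost derivation:
  Step 1: S  =>  A A   (applied S -> A A)
  Step 2: A A  =>  A A A   (applied A -> A A)
  Step 3: A A A  =>  A A A A   (applied A -> A A)
  Step 4: A A A A  =>  A A A A A   (applied A -> A A)
  Step 5: A A A A A  =>  A A A A A A   (applied A -> A A)
  Step 6: A A A A A A  =>  A A A A A A A   (applied A -> A A)
  Step 7: A A A A A A A  =>  a A A A A A A   (applied A -> a)
  Step 8: a A A A A A A  =>  a a A A A A A   (applied A -> a)
  Step 9: a a A A A A A  =>  a a A A A A A A   (applied A -> A A)
  Step 10: a a A A A A A A  =>  a a a A A A A A   (applied A -> a)
  Step 11: a a a A A A A A  =>  a a a a A A A A   (applied A -> a)
  Step 12: a a a a A A A A  =>  a a a a A A A A A   (applied A -> A A)
  Step 13: a a a a A A A A A  =>  a a a a a A A A A   (applied A -> a)
  Step 14: a a a a a A A A A  =>  a a a a a A A A A A   (applied A -> A A)
  Step 15: a a a a a A A A A A  =>  a a a a a a A A A A   (applied A -> a)
  Step 16: a a a a a a A A A A  =>  a a a a a a a A A A   (applied A -> a)
  Step 17: a a a a a a a A A A  =>  a a a a a a a a A A   (applied A -> a)
  Step 18: a a a a a a a a A A  =>  a a a a a a a a A A A   (applied A -> A A)
  Step 19: a a a a a a a a A A A  =>  a a a a a a a a A A A A   (applied A -> A A)
  Step 20: a a a a a a a a A A A A  =>  a a a a a a a a a A A A   (applied A -> a)
  Step 21: a a a a a a a a a A A A  =>  a a a a a a a a a A A A A   (applied A -> A A)
  Step 22: a a a a a a a a a A A A A  =>  a a a a a a a a a A A A A A   (applied A -> A A)
  Step 23: a a a a a a a a a A A A A A  =>  a a a a a a a a a a A A A A   (applied A -> a)
  Step 24: a a a a a a a a a a A A A A  =>  a a a a a a a a a a a A A A   (applied A -> a)
  Step 25: a a a a a a a a a a a A A A  =>  a a a a a a a a a a a A A A A   (applied A -> A A)
  Step 26: a a a a a a a a a a a A A A A  =>  a a a a a a a a a a a a A A A   (applied A -> a)
  Step 27: a a a a a a a a a a a a A A A  =>  a a a a a a a a a a a a a A A   (applied A -> a)
  Step 28: a a a a a a a a a a a a a A A  =>  a a a a a a a a a a a a a A A A   (applied A -> A A)
  Step 29: a a a a a a a a a a a a a A A A  =>  a a a a a a a a a a a a a A A A A   (applied A -> A A)
  Step 30: a a a a a a a a a a a a a A A A A  =>  a a a a a a a a a a a a a a A A A   (applied A -> a)
  Step 31: a a a a a a a a a a a a a a A A A  =>  a a a a a a a a a a a a a a A A A A   (applied A -> A A)
  Step 32: a a a a a a a a a a a a a a A A A A  =>  a a a a a a a a a a a a a a a A A A   (applied A -> a)
  Step 33: a a a a a a a a a a a a a a a A A A  =>  a a a a a a a a a a a a a a a a A A   (applied A -> a)
  Step 34: a a a a a a a a a a a a a a a a A A  =>  a a a a a a a a a a a a a a a a A A A   (applied A -> A A)
  Step 35: a a a a a a a a a a a a a a a a A A A  =>  a a a a a a a a a a a a a a a a A A A A   (applied A -> A A)
  Step 36: a a a a a a a a a a a a a a a a A A A A  =>  a a a a a a a a a a a a a a a a a A A A   (applied A -> a)
  Step 37: a a a a a a a a a a a a a a a a a A A A  =>  a a a a a a a a a a a a a a a a a a A A   (applied A -> a)
  Step 38: a a a a a a a a a a a a a a a a a a A A  =>  a a a a a a a a a a a a a a a a a a a A   (applied A -> a)
  Step 39: a a a a a a a a a a a a a a a a a a a A  =>  a a a a a a a a a a a a a a a a a a a a   (applied A -> a)
Final yield: a a a a a a a a a a a a a a a a a a a a
Total rewrite steps: 39

39


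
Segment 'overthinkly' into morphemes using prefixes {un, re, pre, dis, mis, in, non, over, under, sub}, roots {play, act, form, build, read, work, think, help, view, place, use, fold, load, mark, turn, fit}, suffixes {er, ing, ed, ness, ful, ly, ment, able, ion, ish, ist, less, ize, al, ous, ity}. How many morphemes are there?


Segmenting 'overthinkly' against the inventory:
  'over' -> prefix (morpheme 1)
  'think' -> root (morpheme 2)
  'ly' -> suffix (morpheme 3)
Total morphemes: 3

3


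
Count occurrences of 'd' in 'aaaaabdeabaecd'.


Scanning 'aaaaabdeabaecd' for 'd':
  Position 6: 'd' -> MATCH (count: 1)
  Position 13: 'd' -> MATCH (count: 2)
Total occurrences of 'd': 2

2


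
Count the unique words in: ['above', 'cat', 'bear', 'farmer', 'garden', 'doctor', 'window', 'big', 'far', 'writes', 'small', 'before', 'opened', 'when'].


Listing all tokens and tracking unique types:
  Token 1: 'above' -> NEW (unique so far: 1)
  Token 2: 'cat' -> NEW (unique so far: 2)
  Token 3: 'bear' -> NEW (unique so far: 3)
  Token 4: 'farmer' -> NEW (unique so far: 4)
  Token 5: 'garden' -> NEW (unique so far: 5)
  Token 6: 'doctor' -> NEW (unique so far: 6)
  Token 7: 'window' -> NEW (unique so far: 7)
  Token 8: 'big' -> NEW (unique so far: 8)
  Token 9: 'far' -> NEW (unique so far: 9)
  Token 10: 'writes' -> NEW (unique so far: 10)
  Token 11: 'small' -> NEW (unique so far: 11)
  Token 12: 'before' -> NEW (unique so far: 12)
  Token 13: 'opened' -> NEW (unique so far: 13)
  Token 14: 'when' -> NEW (unique so far: 14)
Unique types: ('above', 'bear', 'before', 'big', 'cat', 'doctor', 'far', 'farmer', 'garden', 'opened', 'small', 'when', 'window', 'writes')
Vocabulary size: 14

14


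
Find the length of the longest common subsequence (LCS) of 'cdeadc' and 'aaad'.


DP table for LCS of 'cdeadc' and 'aaad':
       a  a  a  d
    0  0  0  0  0
  c 0  0  0  0  0
  d 0  0  0  0  1
  e 0  0  0  0  1
  a 0  1  1  1  1
  d 0  1  1  1  2
  c 0  1  1  1  2
LCS: 'ad'
LCS length = 2

2


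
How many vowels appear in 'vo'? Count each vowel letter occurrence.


Scanning each character of 'vo':
  Position 1: 'v' -> consonant (running count: 0)
  Position 2: 'o' -> vowel (running count: 1)
Total vowels: 1

1


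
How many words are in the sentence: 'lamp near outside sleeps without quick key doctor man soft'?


Counting words by splitting on spaces:
  Word 1: 'lamp'
  Word 2: 'near'
  Word 3: 'outside'
  Word 4: 'sleeps'
  Word 5: 'without'
  Word 6: 'quick'
  Word 7: 'key'
  Word 8: 'doctor'
  Word 9: 'man'
  Word 10: 'soft'
Total words: 10

10


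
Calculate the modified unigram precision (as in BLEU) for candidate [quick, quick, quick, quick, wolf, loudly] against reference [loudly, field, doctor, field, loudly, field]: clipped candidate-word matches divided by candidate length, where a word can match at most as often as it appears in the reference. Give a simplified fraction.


Reference word counts: {'doctor': 1, 'field': 3, 'loudly': 2}
Checking each candidate word (with clipping):
  'quick' -> not in reference -> no match (matches: 0)
  'quick' -> not in reference -> no match (matches: 0)
  'quick' -> not in reference -> no match (matches: 0)
  'quick' -> not in reference -> no match (matches: 0)
  'wolf' -> not in reference -> no match (matches: 0)
  'loudly' -> in reference (ref count 2, used 1/2) -> match (matches: 1)
Clipped matches: 1, Candidate length: 6
Precision = 1/6

1/6


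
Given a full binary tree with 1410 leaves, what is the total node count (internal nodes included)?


Leaf nodes (terminals): 1410
Internal nodes = n - 1 = 1410 - 1 = 1409
Total = leaves + internal = 1410 + 1409 = 2819

2819


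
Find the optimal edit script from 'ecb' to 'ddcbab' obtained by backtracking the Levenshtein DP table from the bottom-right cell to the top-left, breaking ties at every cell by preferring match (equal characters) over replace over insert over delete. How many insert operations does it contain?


Edit distance = 4. Backtracking from cell (3, 6) with preference match > replace > insert > delete,
then listing the resulting alignment 'ecb' -> 'ddcbab' left to right:
  Step 1: insert 'd' [insertion #1]
  Step 2: replace e->d
  Step 3: keep 'c'
  Step 4: insert 'b' [insertion #2]
  Step 5: insert 'a' [insertion #3]
  Step 6: keep 'b'
Total insertions: 3

3


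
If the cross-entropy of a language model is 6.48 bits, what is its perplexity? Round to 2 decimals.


Perplexity formula: PP = 2^H
H = 6.48
PP = 2^6.48
Decompose: 2^6.48 = 2^6 * 2^0.48
2^6 = 64, 2^0.48 ~ 1.3947437
PP ~ 64 * 1.3947437 = 89.2635968
Rounded to 2 decimals: 89.26

89.26


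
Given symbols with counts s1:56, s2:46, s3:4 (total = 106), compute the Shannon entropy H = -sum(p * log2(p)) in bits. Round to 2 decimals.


Computing entropy H = -sum(p_i * log2(p_i)):
  s1: p = 56/106 = 0.5283, -p*log2(p) = 0.4863
  s2: p = 46/106 = 0.4340, -p*log2(p) = 0.5226
  s3: p = 4/106 = 0.0377, -p*log2(p) = 0.1784
H = sum of terms = 1.1873
Rounded to 2 decimals: 1.19

1.19


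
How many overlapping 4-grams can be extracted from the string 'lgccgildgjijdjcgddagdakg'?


String 'lgccgildgjijdjcgddagdakg' has length L = 24.
Number of overlapping n-grams = L - n + 1
Substituting: 24 - 4 + 1 = 21

21


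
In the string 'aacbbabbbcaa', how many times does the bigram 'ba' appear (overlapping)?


Scanning 'aacbbabbbcaa' for bigram 'ba':
  Position 0: 'aa' -> no
  Position 1: 'ac' -> no
  Position 2: 'cb' -> no
  Position 3: 'bb' -> no
  Position 4: 'ba' -> MATCH
  Position 5: 'ab' -> no
  Position 6: 'bb' -> no
  Position 7: 'bb' -> no
  Position 8: 'bc' -> no
  Position 9: 'ca' -> no
  Position 10: 'aa' -> no
Total matches: 1

1


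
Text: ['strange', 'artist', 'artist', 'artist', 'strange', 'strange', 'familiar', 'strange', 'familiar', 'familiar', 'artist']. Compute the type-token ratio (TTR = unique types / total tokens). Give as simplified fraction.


Tokens: 11
Unique types: ('artist', 'familiar', 'strange') = 3
TTR = 3/11
Already in lowest terms.

3/11


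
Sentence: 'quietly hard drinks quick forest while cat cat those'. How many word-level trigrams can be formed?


Word trigrams from [9] words:
  Trigram 1: (quietly hard drinks)
  Trigram 2: (hard drinks quick)
  Trigram 3: (drinks quick forest)
  Trigram 4: (quick forest while)
  Trigram 5: (forest while cat)
  Trigram 6: (while cat cat)
  Trigram 7: (cat cat those)
Total word trigrams: 9 - 2 = 7

7


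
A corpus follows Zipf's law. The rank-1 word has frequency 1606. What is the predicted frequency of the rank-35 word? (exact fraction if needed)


Zipf's law: freq(rank) = f1 / rank
f1 = 1606, rank = 35
freq = 1606 / 35
GCD(1606, 35) = 1
Simplified: 1606/35

1606/35


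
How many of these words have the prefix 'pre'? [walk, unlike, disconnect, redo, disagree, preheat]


Checking each word for prefix 'pre':
  'walk' -> no (count: 0)
  'unlike' -> no (count: 0)
  'disconnect' -> no (count: 0)
  'redo' -> no (count: 0)
  'disagree' -> no (count: 0)
  'preheat' -> YES, starts with 'pre' (count: 1)
Total with prefix 'pre': 1

1


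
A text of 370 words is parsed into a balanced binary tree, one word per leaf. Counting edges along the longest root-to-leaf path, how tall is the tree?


In a balanced binary tree with n leaves the deepest leaf is ceil(log2(n)) edges below the root.
log2(370) = 8.5314
ceil(8.5314) = 9
height (edges) = 9

9


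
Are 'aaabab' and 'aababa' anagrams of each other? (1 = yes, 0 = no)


Sort characters of 'aaabab': 'aaaabb'
Sort characters of 'aababa': 'aaaabb'
Sorted forms match -> they ARE anagrams
Result: 1

1


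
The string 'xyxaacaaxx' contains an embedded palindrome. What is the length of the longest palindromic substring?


Scanning 'xyxaacaaxx' for palindromic substrings.
Substring at positions 2-8: 'xaacaax'.
Check: reverse('xaacaax') = 'xaacaax' -> palindrome confirmed.
Neighbouring characters ('y' / 'x') break symmetry, so it cannot extend further.
No longer palindromic substring exists; longest length = 7

7


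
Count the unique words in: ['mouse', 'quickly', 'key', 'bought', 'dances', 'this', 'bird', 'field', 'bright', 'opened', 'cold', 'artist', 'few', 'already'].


Listing all tokens and tracking unique types:
  Token 1: 'mouse' -> NEW (unique so far: 1)
  Token 2: 'quickly' -> NEW (unique so far: 2)
  Token 3: 'key' -> NEW (unique so far: 3)
  Token 4: 'bought' -> NEW (unique so far: 4)
  Token 5: 'dances' -> NEW (unique so far: 5)
  Token 6: 'this' -> NEW (unique so far: 6)
  Token 7: 'bird' -> NEW (unique so far: 7)
  Token 8: 'field' -> NEW (unique so far: 8)
  Token 9: 'bright' -> NEW (unique so far: 9)
  Token 10: 'opened' -> NEW (unique so far: 10)
  Token 11: 'cold' -> NEW (unique so far: 11)
  Token 12: 'artist' -> NEW (unique so far: 12)
  Token 13: 'few' -> NEW (unique so far: 13)
  Token 14: 'already' -> NEW (unique so far: 14)
Unique types: ('already', 'artist', 'bird', 'bought', 'bright', 'cold', 'dances', 'few', 'field', 'key', 'mouse', 'opened', 'quickly', 'this')
Vocabulary size: 14

14


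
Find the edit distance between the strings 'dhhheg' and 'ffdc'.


Building DP table for s1='dhhheg' (len 6) and s2='ffdc' (len 4):
       f  f  d  c
    0  1  2  3  4
  d 1  1  2  2  3
  h 2  2  2  3  3
  h 3  3  3  3  4
  h 4  4  4  4  4
  e 5  5  5  5  5
  g 6  6  6  6  6
Edit distance = dp[6][4] = 6

6


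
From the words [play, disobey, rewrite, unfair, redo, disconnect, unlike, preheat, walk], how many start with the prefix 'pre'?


Checking each word for prefix 'pre':
  'play' -> no (count: 0)
  'disobey' -> no (count: 0)
  'rewrite' -> no (count: 0)
  'unfair' -> no (count: 0)
  'redo' -> no (count: 0)
  'disconnect' -> no (count: 0)
  'unlike' -> no (count: 0)
  'preheat' -> YES, starts with 'pre' (count: 1)
  'walk' -> no (count: 1)
Total with prefix 'pre': 1

1


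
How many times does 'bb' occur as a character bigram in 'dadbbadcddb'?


Scanning 'dadbbadcddb' for bigram 'bb':
  Position 0: 'da' -> no
  Position 1: 'ad' -> no
  Position 2: 'db' -> no
  Position 3: 'bb' -> MATCH
  Position 4: 'ba' -> no
  Position 5: 'ad' -> no
  Position 6: 'dc' -> no
  Position 7: 'cd' -> no
  Position 8: 'dd' -> no
  Position 9: 'db' -> no
Total matches: 1

1


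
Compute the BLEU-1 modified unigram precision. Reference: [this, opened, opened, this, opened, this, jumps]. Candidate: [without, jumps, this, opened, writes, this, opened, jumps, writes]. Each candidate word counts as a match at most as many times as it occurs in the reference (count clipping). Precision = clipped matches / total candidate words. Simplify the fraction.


Reference word counts: {'jumps': 1, 'opened': 3, 'this': 3}
Checking each candidate word (with clipping):
  'without' -> not in reference -> no match (matches: 0)
  'jumps' -> in reference (ref count 1, used 1/1) -> match (matches: 1)
  'this' -> in reference (ref count 3, used 1/3) -> match (matches: 2)
  'opened' -> in reference (ref count 3, used 1/3) -> match (matches: 3)
  'writes' -> not in reference -> no match (matches: 3)
  'this' -> in reference (ref count 3, used 2/3) -> match (matches: 4)
  'opened' -> in reference (ref count 3, used 2/3) -> match (matches: 5)
  'jumps' -> ref count 1 already used up (1/1) -> clipped, no match (matches: 5)
  'writes' -> not in reference -> no match (matches: 5)
Clipped matches: 5, Candidate length: 9
Precision = 5/9

5/9


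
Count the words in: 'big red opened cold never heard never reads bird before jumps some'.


Counting words by splitting on spaces:
  Word 1: 'big'
  Word 2: 'red'
  Word 3: 'opened'
  Word 4: 'cold'
  Word 5: 'never'
  Word 6: 'heard'
  Word 7: 'never'
  Word 8: 'reads'
  Word 9: 'bird'
  Word 10: 'before'
  Word 11: 'jumps'
  Word 12: 'some'
Total words: 12

12


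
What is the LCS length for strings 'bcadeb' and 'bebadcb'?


DP table for LCS of 'bcadeb' and 'bebadcb':
       b  e  b  a  d  c  b
    0  0  0  0  0  0  0  0
  b 0  1  1  1  1  1  1  1
  c 0  1  1  1  1  1  2  2
  a 0  1  1  1  2  2  2  2
  d 0  1  1  1  2  3  3  3
  e 0  1  2  2  2  3  3  3
  b 0  1  2  3  3  3  3  4
LCS: 'badb'
LCS length = 4

4


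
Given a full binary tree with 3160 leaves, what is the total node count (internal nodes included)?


Leaf nodes (terminals): 3160
Internal nodes = n - 1 = 3160 - 1 = 3159
Total = leaves + internal = 3160 + 3159 = 6319

6319


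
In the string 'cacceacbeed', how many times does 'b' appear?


Scanning 'cacceacbeed' for 'b':
  Position 7: 'b' -> MATCH (count: 1)
Total occurrences of 'b': 1

1


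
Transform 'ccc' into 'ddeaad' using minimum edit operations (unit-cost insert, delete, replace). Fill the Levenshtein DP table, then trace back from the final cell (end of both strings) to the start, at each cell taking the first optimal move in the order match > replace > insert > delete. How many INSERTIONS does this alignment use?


Edit distance = 6. Backtracking from cell (3, 6) with preference match > replace > insert > delete,
then listing the resulting alignment 'ccc' -> 'ddeaad' left to right:
  Step 1: insert 'd' [insertion #1]
  Step 2: insert 'd' [insertion #2]
  Step 3: insert 'e' [insertion #3]
  Step 4: replace c->a
  Step 5: replace c->a
  Step 6: replace c->d
Total insertions: 3

3


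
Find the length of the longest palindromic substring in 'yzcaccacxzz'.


Scanning 'yzcaccacxzz' for palindromic substrings.
Substring at positions 2-7: 'caccac'.
Check: reverse('caccac') = 'caccac' -> palindrome confirmed.
Neighbouring characters ('z' / 'x') break symmetry, so it cannot extend further.
No longer palindromic substring exists; longest length = 6

6


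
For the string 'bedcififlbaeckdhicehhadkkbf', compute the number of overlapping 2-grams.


String 'bedcififlbaeckdhicehhadkkbf' has length L = 27.
Number of overlapping n-grams = L - n + 1
Substituting: 27 - 2 + 1 = 26

26


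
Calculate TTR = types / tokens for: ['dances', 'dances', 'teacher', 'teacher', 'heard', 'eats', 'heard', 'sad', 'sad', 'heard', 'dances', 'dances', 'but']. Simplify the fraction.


Tokens: 13
Unique types: ('but', 'dances', 'eats', 'heard', 'sad', 'teacher') = 6
TTR = 6/13
Already in lowest terms.

6/13


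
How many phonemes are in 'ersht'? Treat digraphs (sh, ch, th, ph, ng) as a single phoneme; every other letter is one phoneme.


Parsing 'ersht' greedily, digraphs first:
  'e' -> vowel phoneme (phonemes so far: 1)
  'r' -> consonant phoneme (phonemes so far: 2)
  'sh' -> digraph (1 consonant phoneme) (phonemes so far: 3)
  't' -> consonant phoneme (phonemes so far: 4)
Total phonemes: 4

4


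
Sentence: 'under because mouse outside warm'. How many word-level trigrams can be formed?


Word trigrams from [5] words:
  Trigram 1: (under because mouse)
  Trigram 2: (because mouse outside)
  Trigram 3: (mouse outside warm)
Total word trigrams: 5 - 2 = 3

3


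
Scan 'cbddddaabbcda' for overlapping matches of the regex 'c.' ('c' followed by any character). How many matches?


Pattern: c. means 'c' followed by any character.
Scanning 'cbddddaabbcda' position-by-position:
  Pos 0: window 'cb' -> MATCH
  Pos 1: window 'bd' -> no
  Pos 2: window 'dd' -> no
  Pos 3: window 'dd' -> no
  Pos 4: window 'dd' -> no
  Pos 5: window 'da' -> no
  Pos 6: window 'aa' -> no
  Pos 7: window 'ab' -> no
  Pos 8: window 'bb' -> no
  Pos 9: window 'bc' -> no
  Pos 10: window 'cd' -> MATCH
  Pos 11: window 'da' -> no
  Pos 12: window 'a' -> no
Total matches: 2

2


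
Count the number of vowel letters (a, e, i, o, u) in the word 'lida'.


Scanning each character of 'lida':
  Position 1: 'l' -> consonant (running count: 0)
  Position 2: 'i' -> vowel (running count: 1)
  Position 3: 'd' -> consonant (running count: 1)
  Position 4: 'a' -> vowel (running count: 2)
Total vowels: 2

2


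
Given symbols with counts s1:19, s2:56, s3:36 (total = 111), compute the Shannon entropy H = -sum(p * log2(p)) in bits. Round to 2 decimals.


Computing entropy H = -sum(p_i * log2(p_i)):
  s1: p = 19/111 = 0.1712, -p*log2(p) = 0.4359
  s2: p = 56/111 = 0.5045, -p*log2(p) = 0.4980
  s3: p = 36/111 = 0.3243, -p*log2(p) = 0.5269
H = sum of terms = 1.4608
Rounded to 2 decimals: 1.46

1.46


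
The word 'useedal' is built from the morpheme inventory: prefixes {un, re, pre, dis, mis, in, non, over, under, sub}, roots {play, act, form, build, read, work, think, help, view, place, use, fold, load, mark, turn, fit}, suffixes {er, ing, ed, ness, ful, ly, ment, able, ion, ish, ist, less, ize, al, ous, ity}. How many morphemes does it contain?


Segmenting 'useedal' against the inventory:
  'use' -> root (morpheme 1)
  'ed' -> suffix (morpheme 2)
  'al' -> suffix (morpheme 3)
Total morphemes: 3

3


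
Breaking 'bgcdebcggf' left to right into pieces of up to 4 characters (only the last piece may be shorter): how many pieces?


'bgcdebcggf' has 10 characters.
Chunking with max size 4:
  Chunk 1: 'bgcd' (positions 0-3)
  Chunk 2: 'ebcg' (positions 4-7)
  Chunk 3: 'gf' (positions 8-9)
Total chunks: ceil(10 / 4) = 3

3


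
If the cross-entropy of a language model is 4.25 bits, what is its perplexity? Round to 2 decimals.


Perplexity formula: PP = 2^H
H = 4.25
PP = 2^4.25
Decompose: 2^4.25 = 2^4 * 2^0.25
2^4 = 16, 2^0.25 ~ 1.1892071
PP ~ 16 * 1.1892071 = 19.0273136
Rounded to 2 decimals: 19.03

19.03


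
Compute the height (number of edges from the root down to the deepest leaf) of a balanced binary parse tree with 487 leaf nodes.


In a balanced binary tree with n leaves the deepest leaf is ceil(log2(n)) edges below the root.
log2(487) = 8.9278
ceil(8.9278) = 9
height (edges) = 9

9


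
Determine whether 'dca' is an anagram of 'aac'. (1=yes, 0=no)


Sort characters of 'dca': 'acd'
Sort characters of 'aac': 'aac'
Sorted forms differ -> they are NOT anagrams
Result: 0

0


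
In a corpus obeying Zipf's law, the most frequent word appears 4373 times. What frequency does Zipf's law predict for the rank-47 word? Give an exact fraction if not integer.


Zipf's law: freq(rank) = f1 / rank
f1 = 4373, rank = 47
freq = 4373 / 47
GCD(4373, 47) = 1
Simplified: 4373/47

4373/47


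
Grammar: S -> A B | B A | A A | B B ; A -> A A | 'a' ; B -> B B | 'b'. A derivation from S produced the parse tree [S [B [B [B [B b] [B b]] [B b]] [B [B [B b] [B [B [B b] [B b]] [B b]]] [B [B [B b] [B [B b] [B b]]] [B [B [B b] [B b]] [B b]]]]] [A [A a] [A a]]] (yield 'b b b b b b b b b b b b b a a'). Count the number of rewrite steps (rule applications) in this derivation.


Every bracketed nonterminal node [X ...] in the tree is produced by exactly one rule application.
Reading the tree off as a leftmost derivation:
  Step 1: S  =>  B A   (applied S -> B A)
  Step 2: B A  =>  B B A   (applied B -> B B)
  Step 3: B B A  =>  B B B A   (applied B -> B B)
  Step 4: B B B A  =>  B B B B A   (applied B -> B B)
  Step 5: B B B B A  =>  b B B B A   (applied B -> b)
  Step 6: b B B B A  =>  b b B B A   (applied B -> b)
  Step 7: b b B B A  =>  b b b B A   (applied B -> b)
  Step 8: b b b B A  =>  b b b B B A   (applied B -> B B)
  Step 9: b b b B B A  =>  b b b B B B A   (applied B -> B B)
  Step 10: b b b B B B A  =>  b b b b B B A   (applied B -> b)
  Step 11: b b b b B B A  =>  b b b b B B B A   (applied B -> B B)
  Step 12: b b b b B B B A  =>  b b b b B B B B A   (applied B -> B B)
  Step 13: b b b b B B B B A  =>  b b b b b B B B A   (applied B -> b)
  Step 14: b b b b b B B B A  =>  b b b b b b B B A   (applied B -> b)
  Step 15: b b b b b b B B A  =>  b b b b b b b B A   (applied B -> b)
  Step 16: b b b b b b b B A  =>  b b b b b b b B B A   (applied B -> B B)
  Step 17: b b b b b b b B B A  =>  b b b b b b b B B B A   (applied B -> B B)
  Step 18: b b b b b b b B B B A  =>  b b b b b b b b B B A   (applied B -> b)
  Step 19: b b b b b b b b B B A  =>  b b b b b b b b B B B A   (applied B -> B B)
  Step 20: b b b b b b b b B B B A  =>  b b b b b b b b b B B A   (applied B -> b)
  Step 21: b b b b b b b b b B B A  =>  b b b b b b b b b b B A   (applied B -> b)
  Step 22: b b b b b b b b b b B A  =>  b b b b b b b b b b B B A   (applied B -> B B)
  Step 23: b b b b b b b b b b B B A  =>  b b b b b b b b b b B B B A   (applied B -> B B)
  Step 24: b b b b b b b b b b B B B A  =>  b b b b b b b b b b b B B A   (applied B -> b)
  Step 25: b b b b b b b b b b b B B A  =>  b b b b b b b b b b b b B A   (applied B -> b)
  Step 26: b b b b b b b b b b b b B A  =>  b b b b b b b b b b b b b A   (applied B -> b)
  Step 27: b b b b b b b b b b b b b A  =>  b b b b b b b b b b b b b A A   (applied A -> A A)
  Step 28: b b b b b b b b b b b b b A A  =>  b b b b b b b b b b b b b a A   (applied A -> a)
  Step 29: b b b b b b b b b b b b b a A  =>  b b b b b b b b b b b b b a a   (applied A -> a)
Final yield: b b b b b b b b b b b b b a a
Total rewrite steps: 29

29


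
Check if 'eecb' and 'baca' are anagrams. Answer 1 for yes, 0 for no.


Sort characters of 'eecb': 'bcee'
Sort characters of 'baca': 'aabc'
Sorted forms differ -> they are NOT anagrams
Result: 0

0


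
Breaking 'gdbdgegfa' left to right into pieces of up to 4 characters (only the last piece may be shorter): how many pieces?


'gdbdgegfa' has 9 characters.
Chunking with max size 4:
  Chunk 1: 'gdbd' (positions 0-3)
  Chunk 2: 'gegf' (positions 4-7)
  Chunk 3: 'a' (positions 8-8)
Total chunks: ceil(9 / 4) = 3

3


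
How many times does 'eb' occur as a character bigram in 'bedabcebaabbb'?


Scanning 'bedabcebaabbb' for bigram 'eb':
  Position 0: 'be' -> no
  Position 1: 'ed' -> no
  Position 2: 'da' -> no
  Position 3: 'ab' -> no
  Position 4: 'bc' -> no
  Position 5: 'ce' -> no
  Position 6: 'eb' -> MATCH
  Position 7: 'ba' -> no
  Position 8: 'aa' -> no
  Position 9: 'ab' -> no
  Position 10: 'bb' -> no
  Position 11: 'bb' -> no
Total matches: 1

1


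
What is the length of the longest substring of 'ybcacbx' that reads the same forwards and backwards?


Scanning 'ybcacbx' for palindromic substrings.
Substring at positions 1-5: 'bcacb'.
Check: reverse('bcacb') = 'bcacb' -> palindrome confirmed.
Neighbouring characters ('y' / 'x') break symmetry, so it cannot extend further.
No longer palindromic substring exists; longest length = 5

5


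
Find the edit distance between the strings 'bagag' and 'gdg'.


Building DP table for s1='bagag' (len 5) and s2='gdg' (len 3):
       g  d  g
    0  1  2  3
  b 1  1  2  3
  a 2  2  2  3
  g 3  2  3  2
  a 4  3  3  3
  g 5  4  4  3
Edit distance = dp[5][3] = 3

3


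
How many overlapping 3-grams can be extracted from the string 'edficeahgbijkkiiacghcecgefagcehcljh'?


String 'edficeahgbijkkiiacghcecgefagcehcljh' has length L = 35.
Number of overlapping n-grams = L - n + 1
Substituting: 35 - 3 + 1 = 33

33


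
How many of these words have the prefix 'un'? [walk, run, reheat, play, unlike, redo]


Checking each word for prefix 'un':
  'walk' -> no (count: 0)
  'run' -> no (count: 0)
  'reheat' -> no (count: 0)
  'play' -> no (count: 0)
  'unlike' -> YES, starts with 'un' (count: 1)
  'redo' -> no (count: 1)
Total with prefix 'un': 1

1


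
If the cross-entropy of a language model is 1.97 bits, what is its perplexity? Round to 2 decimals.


Perplexity formula: PP = 2^H
H = 1.97
PP = 2^1.97
Decompose: 2^1.97 = 2^1 * 2^0.97
2^1 = 2, 2^0.97 ~ 1.9588406
PP ~ 2 * 1.9588406 = 3.9176812
Rounded to 2 decimals: 3.92

3.92


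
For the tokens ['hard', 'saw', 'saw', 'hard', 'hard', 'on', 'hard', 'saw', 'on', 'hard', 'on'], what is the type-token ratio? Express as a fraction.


Tokens: 11
Unique types: ('hard', 'on', 'saw') = 3
TTR = 3/11
Already in lowest terms.

3/11


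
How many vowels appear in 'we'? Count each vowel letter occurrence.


Scanning each character of 'we':
  Position 1: 'w' -> consonant (running count: 0)
  Position 2: 'e' -> vowel (running count: 1)
Total vowels: 1

1


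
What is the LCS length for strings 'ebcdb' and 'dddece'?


DP table for LCS of 'ebcdb' and 'dddece':
       d  d  d  e  c  e
    0  0  0  0  0  0  0
  e 0  0  0  0  1  1  1
  b 0  0  0  0  1  1  1
  c 0  0  0  0  1  2  2
  d 0  1  1  1  1  2  2
  b 0  1  1  1  1  2  2
LCS: 'ec'
LCS length = 2

2


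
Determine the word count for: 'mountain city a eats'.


Counting words by splitting on spaces:
  Word 1: 'mountain'
  Word 2: 'city'
  Word 3: 'a'
  Word 4: 'eats'
Total words: 4

4


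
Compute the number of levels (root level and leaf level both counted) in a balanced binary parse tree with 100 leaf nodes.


In a balanced binary tree with n leaves the deepest leaf is ceil(log2(n)) edges below the root,
so counting node levels inclusive of root and leaves gives ceil(log2(n)) + 1 levels.
log2(100) = 6.6439
ceil(6.6439) = 7
levels = 7 + 1 = 8

8


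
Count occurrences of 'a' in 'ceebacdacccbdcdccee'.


Scanning 'ceebacdacccbdcdccee' for 'a':
  Position 4: 'a' -> MATCH (count: 1)
  Position 7: 'a' -> MATCH (count: 2)
Total occurrences of 'a': 2

2


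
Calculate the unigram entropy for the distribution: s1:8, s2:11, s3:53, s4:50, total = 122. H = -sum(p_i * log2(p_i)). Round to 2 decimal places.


Computing entropy H = -sum(p_i * log2(p_i)):
  s1: p = 8/122 = 0.0656, -p*log2(p) = 0.2578
  s2: p = 11/122 = 0.0902, -p*log2(p) = 0.3130
  s3: p = 53/122 = 0.4344, -p*log2(p) = 0.5225
  s4: p = 50/122 = 0.4098, -p*log2(p) = 0.5274
H = sum of terms = 1.6207
Rounded to 2 decimals: 1.62

1.62


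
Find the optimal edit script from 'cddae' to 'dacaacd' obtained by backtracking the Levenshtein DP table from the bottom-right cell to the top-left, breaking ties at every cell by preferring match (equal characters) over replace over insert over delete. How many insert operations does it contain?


Edit distance = 6. Backtracking from cell (5, 7) with preference match > replace > insert > delete,
then listing the resulting alignment 'cddae' -> 'dacaacd' left to right:
  Step 1: insert 'd' [insertion #1]
  Step 2: insert 'a' [insertion #2]
  Step 3: keep 'c'
  Step 4: replace d->a
  Step 5: replace d->a
  Step 6: replace a->c
  Step 7: replace e->d
Total insertions: 2

2


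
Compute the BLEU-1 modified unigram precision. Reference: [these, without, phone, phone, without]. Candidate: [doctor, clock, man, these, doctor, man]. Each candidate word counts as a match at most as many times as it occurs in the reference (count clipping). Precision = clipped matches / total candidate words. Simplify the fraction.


Reference word counts: {'phone': 2, 'these': 1, 'without': 2}
Checking each candidate word (with clipping):
  'doctor' -> not in reference -> no match (matches: 0)
  'clock' -> not in reference -> no match (matches: 0)
  'man' -> not in reference -> no match (matches: 0)
  'these' -> in reference (ref count 1, used 1/1) -> match (matches: 1)
  'doctor' -> not in reference -> no match (matches: 1)
  'man' -> not in reference -> no match (matches: 1)
Clipped matches: 1, Candidate length: 6
Precision = 1/6

1/6


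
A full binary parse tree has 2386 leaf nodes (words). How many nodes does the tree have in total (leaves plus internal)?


Leaf nodes (terminals): 2386
Internal nodes = n - 1 = 2386 - 1 = 2385
Total = leaves + internal = 2386 + 2385 = 4771

4771


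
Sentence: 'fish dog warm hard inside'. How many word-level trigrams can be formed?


Word trigrams from [5] words:
  Trigram 1: (fish dog warm)
  Trigram 2: (dog warm hard)
  Trigram 3: (warm hard inside)
Total word trigrams: 5 - 2 = 3

3


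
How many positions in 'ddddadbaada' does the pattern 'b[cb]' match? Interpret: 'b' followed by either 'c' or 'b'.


Pattern: b[cb] means 'b' followed by either 'c' or 'b'.
Scanning 'ddddadbaada' position-by-position:
  Pos 0: window 'dd' -> no
  Pos 1: window 'dd' -> no
  Pos 2: window 'dd' -> no
  Pos 3: window 'da' -> no
  Pos 4: window 'ad' -> no
  Pos 5: window 'db' -> no
  Pos 6: window 'ba' -> no
  Pos 7: window 'aa' -> no
  Pos 8: window 'ad' -> no
  Pos 9: window 'da' -> no
  Pos 10: window 'a' -> no
Total matches: 0

0


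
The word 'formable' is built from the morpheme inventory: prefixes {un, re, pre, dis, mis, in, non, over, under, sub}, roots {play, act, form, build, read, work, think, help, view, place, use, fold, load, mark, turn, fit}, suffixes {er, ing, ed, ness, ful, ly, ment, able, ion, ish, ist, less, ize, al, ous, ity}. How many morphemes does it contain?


Segmenting 'formable' against the inventory:
  'form' -> root (morpheme 1)
  'able' -> suffix (morpheme 2)
Total morphemes: 2

2


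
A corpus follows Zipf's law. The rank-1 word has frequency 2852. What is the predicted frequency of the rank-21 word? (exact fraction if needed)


Zipf's law: freq(rank) = f1 / rank
f1 = 2852, rank = 21
freq = 2852 / 21
GCD(2852, 21) = 1
Simplified: 2852/21

2852/21


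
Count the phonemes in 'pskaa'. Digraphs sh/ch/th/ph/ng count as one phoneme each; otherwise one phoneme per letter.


Parsing 'pskaa' greedily, digraphs first:
  'p' -> consonant phoneme (phonemes so far: 1)
  's' -> consonant phoneme (phonemes so far: 2)
  'k' -> consonant phoneme (phonemes so far: 3)
  'a' -> vowel phoneme (phonemes so far: 4)
  'a' -> vowel phoneme (phonemes so far: 5)
Total phonemes: 5

5


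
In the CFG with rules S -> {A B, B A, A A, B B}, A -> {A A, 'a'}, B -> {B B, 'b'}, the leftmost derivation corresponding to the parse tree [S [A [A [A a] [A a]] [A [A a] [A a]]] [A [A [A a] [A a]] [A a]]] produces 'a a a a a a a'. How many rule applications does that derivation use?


Every bracketed nonterminal node [X ...] in the tree is produced by exactly one rule application.
Reading the tree off as a leftmost derivation:
  Step 1: S  =>  A A   (applied S -> A A)
  Step 2: A A  =>  A A A   (applied A -> A A)
  Step 3: A A A  =>  A A A A   (applied A -> A A)
  Step 4: A A A A  =>  a A A A   (applied A -> a)
  Step 5: a A A A  =>  a a A A   (applied A -> a)
  Step 6: a a A A  =>  a a A A A   (applied A -> A A)
  Step 7: a a A A A  =>  a a a A A   (applied A -> a)
  Step 8: a a a A A  =>  a a a a A   (applied A -> a)
  Step 9: a a a a A  =>  a a a a A A   (applied A -> A A)
  Step 10: a a a a A A  =>  a a a a A A A   (applied A -> A A)
  Step 11: a a a a A A A  =>  a a a a a A A   (applied A -> a)
  Step 12: a a a a a A A  =>  a a a a a a A   (applied A -> a)
  Step 13: a a a a a a A  =>  a a a a a a a   (applied A -> a)
Final yield: a a a a a a a
Total rewrite steps: 13

13


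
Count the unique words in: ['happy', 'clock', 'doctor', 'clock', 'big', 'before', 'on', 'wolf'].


Listing all tokens and tracking unique types:
  Token 1: 'happy' -> NEW (unique so far: 1)
  Token 2: 'clock' -> NEW (unique so far: 2)
  Token 3: 'doctor' -> NEW (unique so far: 3)
  Token 4: 'clock' -> duplicate (unique so far: 3)
  Token 5: 'big' -> NEW (unique so far: 4)
  Token 6: 'before' -> NEW (unique so far: 5)
  Token 7: 'on' -> NEW (unique so far: 6)
  Token 8: 'wolf' -> NEW (unique so far: 7)
Unique types: ('before', 'big', 'clock', 'doctor', 'happy', 'on', 'wolf')
Vocabulary size: 7

7


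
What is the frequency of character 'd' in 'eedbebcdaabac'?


Scanning 'eedbebcdaabac' for 'd':
  Position 2: 'd' -> MATCH (count: 1)
  Position 7: 'd' -> MATCH (count: 2)
Total occurrences of 'd': 2

2


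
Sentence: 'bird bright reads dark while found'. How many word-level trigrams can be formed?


Word trigrams from [6] words:
  Trigram 1: (bird bright reads)
  Trigram 2: (bright reads dark)
  Trigram 3: (reads dark while)
  Trigram 4: (dark while found)
Total word trigrams: 6 - 2 = 4

4


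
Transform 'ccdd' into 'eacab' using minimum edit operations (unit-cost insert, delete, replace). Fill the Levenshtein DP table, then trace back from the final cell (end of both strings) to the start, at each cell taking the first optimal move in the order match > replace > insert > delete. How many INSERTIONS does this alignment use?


Edit distance = 4. Backtracking from cell (4, 5) with preference match > replace > insert > delete,
then listing the resulting alignment 'ccdd' -> 'eacab' left to right:
  Step 1: insert 'e' [insertion #1]
  Step 2: replace c->a
  Step 3: keep 'c'
  Step 4: replace d->a
  Step 5: replace d->b
Total insertions: 1

1


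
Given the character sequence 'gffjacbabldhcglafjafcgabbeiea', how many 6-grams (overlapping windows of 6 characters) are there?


String 'gffjacbabldhcglafjafcgabbeiea' has length L = 29.
Number of overlapping n-grams = L - n + 1
Substituting: 29 - 6 + 1 = 24

24


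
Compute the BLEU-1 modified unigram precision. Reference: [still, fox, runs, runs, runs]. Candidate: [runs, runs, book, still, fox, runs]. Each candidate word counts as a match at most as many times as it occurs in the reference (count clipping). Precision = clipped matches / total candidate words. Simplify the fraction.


Reference word counts: {'fox': 1, 'runs': 3, 'still': 1}
Checking each candidate word (with clipping):
  'runs' -> in reference (ref count 3, used 1/3) -> match (matches: 1)
  'runs' -> in reference (ref count 3, used 2/3) -> match (matches: 2)
  'book' -> not in reference -> no match (matches: 2)
  'still' -> in reference (ref count 1, used 1/1) -> match (matches: 3)
  'fox' -> in reference (ref count 1, used 1/1) -> match (matches: 4)
  'runs' -> in reference (ref count 3, used 3/3) -> match (matches: 5)
Clipped matches: 5, Candidate length: 6
Precision = 5/6

5/6


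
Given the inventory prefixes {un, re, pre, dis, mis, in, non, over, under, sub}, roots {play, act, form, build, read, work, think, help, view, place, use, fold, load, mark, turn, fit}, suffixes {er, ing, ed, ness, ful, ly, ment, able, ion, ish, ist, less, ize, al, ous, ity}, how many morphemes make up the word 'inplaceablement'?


Segmenting 'inplaceablement' against the inventory:
  'in' -> prefix (morpheme 1)
  'place' -> root (morpheme 2)
  'able' -> suffix (morpheme 3)
  'ment' -> suffix (morpheme 4)
Total morphemes: 4

4
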